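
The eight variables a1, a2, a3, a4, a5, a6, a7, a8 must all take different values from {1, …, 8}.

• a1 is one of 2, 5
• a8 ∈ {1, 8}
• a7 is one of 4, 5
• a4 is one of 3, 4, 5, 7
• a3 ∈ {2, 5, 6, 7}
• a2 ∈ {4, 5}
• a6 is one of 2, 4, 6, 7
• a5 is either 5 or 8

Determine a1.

2

Among the 8 variables, 1 fits only a8 (and all 8 values in {1, 2, 3, 4, 5, 6, 7, 8} must be used), so a8 = 1.
Among the 7 still-open variables, 3 fits only a4 (and all 7 values in {2, 3, 4, 5, 6, 7, 8} must be used), so a4 = 3.
The 6 still-open variables draw from only 6 values {2, 4, 5, 6, 7, 8}, so each is used; only a5 can be 8, hence a5 = 8.
a2 and a7 share exactly the 2 values {4, 5}; by pigeonhole those values go to them, so strike 4, 5 from a1, a3, a6.
So a1 = 2.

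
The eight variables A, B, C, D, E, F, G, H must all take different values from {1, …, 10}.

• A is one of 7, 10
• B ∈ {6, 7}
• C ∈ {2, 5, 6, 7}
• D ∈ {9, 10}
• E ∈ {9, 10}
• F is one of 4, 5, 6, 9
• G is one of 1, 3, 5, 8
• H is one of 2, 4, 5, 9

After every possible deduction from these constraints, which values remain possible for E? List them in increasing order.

The 2 variables D and E are confined to {9, 10}, which locks those values in; drop them from A, F, H.
A must be 7 (only option left). So B, C can't be 7.
That leaves B = 6. Eliminate 6 elsewhere: C, F.
C, F, H share exactly the 3 values {2, 4, 5}; by pigeonhole those values go to them, so strike 2, 4, 5 from G.
No further eliminations apply; E can still be any of 9, 10.

9, 10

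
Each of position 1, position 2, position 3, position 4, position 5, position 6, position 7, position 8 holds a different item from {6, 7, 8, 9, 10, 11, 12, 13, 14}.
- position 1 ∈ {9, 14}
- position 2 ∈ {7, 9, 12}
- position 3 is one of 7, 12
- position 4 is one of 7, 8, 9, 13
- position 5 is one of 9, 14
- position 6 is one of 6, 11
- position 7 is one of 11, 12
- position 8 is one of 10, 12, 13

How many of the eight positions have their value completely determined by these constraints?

2

position 1 and position 5 share exactly the 2 values {9, 14}; by pigeonhole those values go to them, so strike 9, 14 from position 2, position 4.
position 2 and position 3 share exactly the 2 values {7, 12}; by pigeonhole those values go to them, so strike 7, 12 from position 4, position 7, position 8.
position 7's domain is down to {11}, so position 7 = 11. Strike 11 from position 6.
position 6 has just one choice, so position 6 = 6.
Determined: position 6=6, position 7=11. The other positions each still have more than one consistent value. That makes 2.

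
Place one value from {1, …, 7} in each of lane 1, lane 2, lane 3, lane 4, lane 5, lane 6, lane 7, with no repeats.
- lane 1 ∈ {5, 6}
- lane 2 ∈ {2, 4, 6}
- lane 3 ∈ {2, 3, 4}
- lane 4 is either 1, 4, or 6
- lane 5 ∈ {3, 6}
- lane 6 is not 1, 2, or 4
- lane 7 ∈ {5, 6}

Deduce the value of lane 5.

3

The 7 variables together cover exactly {1, 2, 3, 4, 5, 6, 7} — 7 values for 7 variables — and 1 appears only in lane 4's list, so lane 4 = 1.
Among the 6 still-open variables, 7 fits only lane 6 (and all 6 values in {2, 3, 4, 5, 6, 7} must be used), so lane 6 = 7.
lane 1 and lane 7 between them cover only {5, 6} — a naked pair. Remove those values from lane 2, lane 5.
So lane 5 = 3.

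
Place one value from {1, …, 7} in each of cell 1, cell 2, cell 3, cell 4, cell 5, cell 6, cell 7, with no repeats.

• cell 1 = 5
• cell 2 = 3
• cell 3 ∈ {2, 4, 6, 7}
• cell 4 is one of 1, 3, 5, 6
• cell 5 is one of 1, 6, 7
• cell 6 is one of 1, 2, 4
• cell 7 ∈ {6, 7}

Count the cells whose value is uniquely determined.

2

cell 1 must be 5 (only option left). Strike 5 from cell 4.
cell 2 has just one choice, so cell 2 = 3. Eliminate 3 elsewhere: cell 4.
cell 4, cell 5, cell 7 share exactly the 3 values {1, 6, 7}; by pigeonhole those values go to them, so strike 1, 6, 7 from cell 3, cell 6.
Determined: cell 1=5, cell 2=3. The other cells each still have more than one consistent value. That makes 2.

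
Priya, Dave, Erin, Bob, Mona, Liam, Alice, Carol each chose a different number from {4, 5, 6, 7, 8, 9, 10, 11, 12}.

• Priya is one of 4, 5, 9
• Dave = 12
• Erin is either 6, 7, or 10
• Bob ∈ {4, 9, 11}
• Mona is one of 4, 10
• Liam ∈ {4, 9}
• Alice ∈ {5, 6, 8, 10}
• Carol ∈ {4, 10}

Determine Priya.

Dave must be 12 (only option left).
The 2 variables Mona and Carol are confined to {4, 10}, which locks those values in; drop them from Priya, Erin, Bob, Liam, Alice.
Liam must be 9 (only option left). Strike 9 from Priya, Bob.
So Priya = 5.

5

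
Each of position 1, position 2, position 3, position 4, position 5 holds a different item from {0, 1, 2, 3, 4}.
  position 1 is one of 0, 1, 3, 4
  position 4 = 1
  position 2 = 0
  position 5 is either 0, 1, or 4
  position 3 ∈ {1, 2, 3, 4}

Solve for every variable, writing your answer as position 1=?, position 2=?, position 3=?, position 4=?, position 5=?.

position 1=3, position 2=0, position 3=2, position 4=1, position 5=4

position 2 has just one choice, so position 2 = 0. Strike 0 from position 1, position 5.
That leaves position 4 = 1. So position 1, position 3, position 5 can't be 1.
position 5 has just one choice, so position 5 = 4. Eliminate 4 elsewhere: position 1, position 3.
position 1's domain is down to {3}, so position 1 = 3. Eliminate 3 elsewhere: position 3.
position 3 must be 2 (only option left).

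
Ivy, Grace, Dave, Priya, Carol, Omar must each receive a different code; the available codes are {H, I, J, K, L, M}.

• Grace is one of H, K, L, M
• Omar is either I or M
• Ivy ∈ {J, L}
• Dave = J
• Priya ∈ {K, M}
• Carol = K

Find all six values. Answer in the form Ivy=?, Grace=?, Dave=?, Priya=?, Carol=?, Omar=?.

Ivy=L, Grace=H, Dave=J, Priya=M, Carol=K, Omar=I

Dave's domain is down to {J}, so Dave = J. Strike J from Ivy.
That leaves Carol = K. Eliminate K elsewhere: Grace, Priya.
Ivy has just one choice, so Ivy = L. So Grace can't be L.
That leaves Priya = M. Eliminate M elsewhere: Grace, Omar.
Omar's domain is down to {I}, so Omar = I.
Grace has just one choice, so Grace = H.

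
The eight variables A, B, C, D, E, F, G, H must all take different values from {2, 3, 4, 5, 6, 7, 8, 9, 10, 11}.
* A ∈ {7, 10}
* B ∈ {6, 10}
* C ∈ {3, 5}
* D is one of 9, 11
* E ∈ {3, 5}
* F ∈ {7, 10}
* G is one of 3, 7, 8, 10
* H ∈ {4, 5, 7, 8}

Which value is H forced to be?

4

A and F between them cover only {7, 10} — a naked pair. Remove those values from B, G, H.
B has just one choice, so B = 6.
The 2 variables C and E are confined to {3, 5}, which locks those values in; drop them from G, H.
G has just one choice, so G = 8. So H can't be 8.
So H = 4.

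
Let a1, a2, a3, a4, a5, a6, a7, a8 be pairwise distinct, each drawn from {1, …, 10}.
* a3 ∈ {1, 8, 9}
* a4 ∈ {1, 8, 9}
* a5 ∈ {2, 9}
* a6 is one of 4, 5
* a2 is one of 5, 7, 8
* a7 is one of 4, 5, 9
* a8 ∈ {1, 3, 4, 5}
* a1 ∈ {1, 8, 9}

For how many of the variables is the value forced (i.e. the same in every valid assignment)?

The 8 variables together cover exactly {1, 2, 3, 4, 5, 7, 8, 9} — 8 values for 8 variables — and 2 appears only in a5's list, so a5 = 2.
The 7 still-open variables together cover exactly {1, 3, 4, 5, 7, 8, 9} — 7 values for 7 variables — and 3 appears only in a8's list, so a8 = 3.
Among the 6 still-open variables, 7 fits only a2 (and all 6 values in {1, 4, 5, 7, 8, 9} must be used), so a2 = 7.
a1, a3, a4 share exactly the 3 values {1, 8, 9}; by pigeonhole those values go to them, so strike 1, 8, 9 from a7.
Determined: a2=7, a5=2, a8=3. The other variables each still have more than one consistent value. That makes 3.

3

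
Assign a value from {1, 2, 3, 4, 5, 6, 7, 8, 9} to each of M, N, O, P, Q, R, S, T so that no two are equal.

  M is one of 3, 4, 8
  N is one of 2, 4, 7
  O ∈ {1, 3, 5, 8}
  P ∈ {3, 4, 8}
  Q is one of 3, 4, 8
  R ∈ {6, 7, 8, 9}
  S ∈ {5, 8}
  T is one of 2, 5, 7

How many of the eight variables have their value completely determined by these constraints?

2

M, P, Q share exactly the 3 values {3, 4, 8}; by pigeonhole those values go to them, so strike 3, 4, 8 from N, O, R, S.
S's domain is down to {5}, so S = 5. Eliminate 5 elsewhere: O, T.
O's domain is down to {1}, so O = 1.
The 2 variables N and T are confined to {2, 7}, which locks those values in; drop them from R.
Determined: O=1, S=5. The other variables each still have more than one consistent value. That makes 2.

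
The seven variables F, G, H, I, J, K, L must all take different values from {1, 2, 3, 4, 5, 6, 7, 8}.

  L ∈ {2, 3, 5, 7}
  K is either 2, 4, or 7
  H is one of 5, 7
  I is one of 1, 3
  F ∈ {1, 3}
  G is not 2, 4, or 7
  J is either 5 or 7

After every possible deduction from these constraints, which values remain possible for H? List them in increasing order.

F and I share exactly the 2 values {1, 3}; by pigeonhole those values go to them, so strike 1, 3 from G, L.
H and J between them cover only {5, 7} — a naked pair. Remove those values from G, K, L.
L has just one choice, so L = 2. So K can't be 2.
That leaves K = 4.
No further eliminations apply; H can still be any of 5, 7.

5, 7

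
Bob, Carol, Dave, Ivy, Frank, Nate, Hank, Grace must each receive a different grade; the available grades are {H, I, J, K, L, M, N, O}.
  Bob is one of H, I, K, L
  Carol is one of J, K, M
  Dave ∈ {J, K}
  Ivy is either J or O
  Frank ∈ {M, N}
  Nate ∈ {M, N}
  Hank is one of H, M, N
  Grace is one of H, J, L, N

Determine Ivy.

The 8 variables draw from only 8 values {H, I, J, K, L, M, N, O}, so each is used; only Bob can be I, hence Bob = I.
Among the 7 still-open variables, L fits only Grace (and all 7 values in {H, J, K, L, M, N, O} must be used), so Grace = L.
Among the 6 still-open variables, H fits only Hank (and all 6 values in {H, J, K, M, N, O} must be used), so Hank = H.
The 5 still-open variables together cover exactly {J, K, M, N, O} — 5 values for 5 variables — and O appears only in Ivy's list, so Ivy = O.

O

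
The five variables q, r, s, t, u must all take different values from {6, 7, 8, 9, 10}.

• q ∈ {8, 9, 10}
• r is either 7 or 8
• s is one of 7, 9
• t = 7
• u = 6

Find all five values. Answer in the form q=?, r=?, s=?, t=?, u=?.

t's domain is down to {7}, so t = 7. So r, s can't be 7.
That leaves u = 6.
That leaves r = 8. Strike 8 from q.
That leaves s = 9. Strike 9 from q.
q's domain is down to {10}, so q = 10.

q=10, r=8, s=9, t=7, u=6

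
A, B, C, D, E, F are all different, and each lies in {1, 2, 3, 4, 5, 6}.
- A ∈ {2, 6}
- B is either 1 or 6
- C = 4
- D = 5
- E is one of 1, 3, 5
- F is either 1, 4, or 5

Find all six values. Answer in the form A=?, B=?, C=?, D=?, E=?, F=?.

A=2, B=6, C=4, D=5, E=3, F=1

C has just one choice, so C = 4. So F can't be 4.
D has just one choice, so D = 5. So E, F can't be 5.
That leaves F = 1. So B, E can't be 1.
B's domain is down to {6}, so B = 6. Eliminate 6 elsewhere: A.
That leaves E = 3.
A has just one choice, so A = 2.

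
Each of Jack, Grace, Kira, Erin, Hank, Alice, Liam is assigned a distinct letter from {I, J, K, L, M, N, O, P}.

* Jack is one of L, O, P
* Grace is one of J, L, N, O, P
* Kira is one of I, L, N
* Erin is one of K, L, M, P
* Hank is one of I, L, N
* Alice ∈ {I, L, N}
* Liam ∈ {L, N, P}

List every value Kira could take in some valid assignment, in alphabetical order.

Kira, Hank, Alice between them cover only {I, L, N} — a naked triple. Remove those values from Jack, Grace, Erin, Liam.
Liam has just one choice, so Liam = P. Strike P from Jack, Grace, Erin.
Jack must be O (only option left). So Grace can't be O.
Grace has just one choice, so Grace = J.
No further eliminations apply; Kira can still be any of I, L, N.

I, L, N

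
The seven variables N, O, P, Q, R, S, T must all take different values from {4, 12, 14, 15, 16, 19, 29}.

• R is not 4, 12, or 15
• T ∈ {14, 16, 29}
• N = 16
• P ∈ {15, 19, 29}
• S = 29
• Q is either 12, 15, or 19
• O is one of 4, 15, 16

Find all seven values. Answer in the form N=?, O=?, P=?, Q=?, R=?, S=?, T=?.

N has just one choice, so N = 16. Remove 16 from O, R, T.
That leaves S = 29. Remove 29 from P, R, T.
That leaves T = 14. Strike 14 from R.
R must be 19 (only option left). Remove 19 from P, Q.
That leaves P = 15. So O, Q can't be 15.
Q has just one choice, so Q = 12.
O must be 4 (only option left).

N=16, O=4, P=15, Q=12, R=19, S=29, T=14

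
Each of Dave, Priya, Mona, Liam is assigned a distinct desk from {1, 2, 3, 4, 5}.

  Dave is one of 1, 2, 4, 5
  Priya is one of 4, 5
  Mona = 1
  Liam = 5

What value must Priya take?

Mona's domain is down to {1}, so Mona = 1. Strike 1 from Dave.
Liam's domain is down to {5}, so Liam = 5. Strike 5 from Dave, Priya.
So Priya = 4.

4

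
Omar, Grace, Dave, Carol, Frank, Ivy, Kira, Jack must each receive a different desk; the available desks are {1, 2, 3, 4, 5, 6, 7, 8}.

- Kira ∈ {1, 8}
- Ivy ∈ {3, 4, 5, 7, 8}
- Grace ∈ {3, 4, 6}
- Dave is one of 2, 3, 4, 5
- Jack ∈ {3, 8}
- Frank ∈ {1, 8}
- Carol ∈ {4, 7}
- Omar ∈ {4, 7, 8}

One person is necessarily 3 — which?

Among the 8 variables, 2 fits only Dave (and all 8 values in {1, 2, 3, 4, 5, 6, 7, 8} must be used), so Dave = 2.
The 7 still-open variables draw from only 7 values {1, 3, 4, 5, 6, 7, 8}, so each is used; only Ivy can be 5, hence Ivy = 5.
The 6 still-open variables draw from only 6 values {1, 3, 4, 6, 7, 8}, so each is used; only Grace can be 6, hence Grace = 6.
The 5 still-open variables draw from only 5 values {1, 3, 4, 7, 8}, so each is used; only Jack can be 3, hence Jack = 3.

Jack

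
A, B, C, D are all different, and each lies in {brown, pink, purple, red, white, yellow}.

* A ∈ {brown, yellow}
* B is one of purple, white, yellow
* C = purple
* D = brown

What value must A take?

yellow

C has just one choice, so C = purple. So B can't be purple.
That leaves D = brown. So A can't be brown.
So A = yellow.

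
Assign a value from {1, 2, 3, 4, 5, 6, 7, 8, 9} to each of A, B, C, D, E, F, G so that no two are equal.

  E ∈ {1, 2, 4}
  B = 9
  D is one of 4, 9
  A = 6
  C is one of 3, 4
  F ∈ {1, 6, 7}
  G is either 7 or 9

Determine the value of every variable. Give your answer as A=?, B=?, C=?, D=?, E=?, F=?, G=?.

A=6, B=9, C=3, D=4, E=2, F=1, G=7

A must be 6 (only option left). So F can't be 6.
B's domain is down to {9}, so B = 9. Remove 9 from D, G.
D's domain is down to {4}, so D = 4. Eliminate 4 elsewhere: C, E.
G has just one choice, so G = 7. Remove 7 from F.
C has just one choice, so C = 3.
That leaves F = 1. Remove 1 from E.
That leaves E = 2.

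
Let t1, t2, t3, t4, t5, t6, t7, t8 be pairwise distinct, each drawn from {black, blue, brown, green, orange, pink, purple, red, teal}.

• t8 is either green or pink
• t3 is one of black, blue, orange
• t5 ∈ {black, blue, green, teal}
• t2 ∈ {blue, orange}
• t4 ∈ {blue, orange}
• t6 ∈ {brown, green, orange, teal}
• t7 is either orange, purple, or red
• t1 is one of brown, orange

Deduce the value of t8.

pink

t2 and t4 share exactly the 2 values {blue, orange}; by pigeonhole those values go to them, so strike blue, orange from t1, t3, t5, t6, t7.
That leaves t1 = brown. Strike brown from t6.
t3 must be black (only option left). Eliminate black elsewhere: t5.
t5 and t6 share exactly the 2 values {green, teal}; by pigeonhole those values go to them, so strike green, teal from t8.
So t8 = pink.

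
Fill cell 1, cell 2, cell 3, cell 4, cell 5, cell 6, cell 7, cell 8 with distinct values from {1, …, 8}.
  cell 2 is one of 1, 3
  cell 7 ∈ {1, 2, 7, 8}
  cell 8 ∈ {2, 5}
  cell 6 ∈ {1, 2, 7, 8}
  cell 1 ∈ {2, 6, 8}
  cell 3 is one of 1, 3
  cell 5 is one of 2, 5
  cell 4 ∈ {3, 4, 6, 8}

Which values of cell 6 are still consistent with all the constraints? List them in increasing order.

7, 8

The 8 variables together cover exactly {1, 2, 3, 4, 5, 6, 7, 8} — 8 values for 8 variables — and 4 appears only in cell 4's list, so cell 4 = 4.
The 7 still-open variables together cover exactly {1, 2, 3, 5, 6, 7, 8} — 7 values for 7 variables — and 6 appears only in cell 1's list, so cell 1 = 6.
cell 2 and cell 3 share exactly the 2 values {1, 3}; by pigeonhole those values go to them, so strike 1, 3 from cell 6, cell 7.
cell 5 and cell 8 between them cover only {2, 5} — a naked pair. Remove those values from cell 6, cell 7.
No further eliminations apply; cell 6 can still be any of 7, 8.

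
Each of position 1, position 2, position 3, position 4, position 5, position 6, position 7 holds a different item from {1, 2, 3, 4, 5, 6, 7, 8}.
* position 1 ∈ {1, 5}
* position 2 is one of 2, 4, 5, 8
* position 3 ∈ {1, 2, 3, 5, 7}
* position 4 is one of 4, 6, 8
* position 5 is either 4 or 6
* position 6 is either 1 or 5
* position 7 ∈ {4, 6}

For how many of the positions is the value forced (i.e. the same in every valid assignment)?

2

position 1 and position 6 between them cover only {1, 5} — a naked pair. Remove those values from position 2, position 3.
position 5 and position 7 share exactly the 2 values {4, 6}; by pigeonhole those values go to them, so strike 4, 6 from position 2, position 4.
That leaves position 4 = 8. Eliminate 8 elsewhere: position 2.
position 2's domain is down to {2}, so position 2 = 2. Eliminate 2 elsewhere: position 3.
Determined: position 2=2, position 4=8. The other positions each still have more than one consistent value. That makes 2.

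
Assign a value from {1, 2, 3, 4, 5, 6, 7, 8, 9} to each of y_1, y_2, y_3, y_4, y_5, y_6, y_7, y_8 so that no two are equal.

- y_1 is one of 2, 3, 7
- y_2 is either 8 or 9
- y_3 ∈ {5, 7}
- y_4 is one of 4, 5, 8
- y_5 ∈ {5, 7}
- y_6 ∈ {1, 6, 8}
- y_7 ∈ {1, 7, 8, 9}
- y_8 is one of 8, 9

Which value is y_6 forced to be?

y_2 and y_8 share exactly the 2 values {8, 9}; by pigeonhole those values go to them, so strike 8, 9 from y_4, y_6, y_7.
y_3 and y_5 share exactly the 2 values {5, 7}; by pigeonhole those values go to them, so strike 5, 7 from y_1, y_4, y_7.
y_4's domain is down to {4}, so y_4 = 4.
y_7 has just one choice, so y_7 = 1. Strike 1 from y_6.
So y_6 = 6.

6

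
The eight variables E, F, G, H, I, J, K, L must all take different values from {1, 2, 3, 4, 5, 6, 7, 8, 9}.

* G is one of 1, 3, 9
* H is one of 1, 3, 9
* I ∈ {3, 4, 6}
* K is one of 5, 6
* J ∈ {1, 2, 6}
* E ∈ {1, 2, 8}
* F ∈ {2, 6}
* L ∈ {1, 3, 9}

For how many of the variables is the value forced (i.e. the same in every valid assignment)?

3

The 8 variables draw from only 8 values {1, 2, 3, 4, 5, 6, 8, 9}, so each is used; only I can be 4, hence I = 4.
The 7 still-open variables together cover exactly {1, 2, 3, 5, 6, 8, 9} — 7 values for 7 variables — and 5 appears only in K's list, so K = 5.
The 6 still-open variables draw from only 6 values {1, 2, 3, 6, 8, 9}, so each is used; only E can be 8, hence E = 8.
G, H, L share exactly the 3 values {1, 3, 9}; by pigeonhole those values go to them, so strike 1, 3, 9 from J.
Determined: E=8, I=4, K=5. The other variables each still have more than one consistent value. That makes 3.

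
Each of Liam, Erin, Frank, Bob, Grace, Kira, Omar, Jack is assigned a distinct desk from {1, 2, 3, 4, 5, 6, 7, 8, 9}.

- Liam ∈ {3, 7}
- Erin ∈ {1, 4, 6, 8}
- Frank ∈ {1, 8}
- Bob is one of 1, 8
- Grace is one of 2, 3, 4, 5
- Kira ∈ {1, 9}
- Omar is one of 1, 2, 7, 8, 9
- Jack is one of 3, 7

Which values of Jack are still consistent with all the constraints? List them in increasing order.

Liam and Jack between them cover only {3, 7} — a naked pair. Remove those values from Grace, Omar.
The 2 variables Frank and Bob are confined to {1, 8}, which locks those values in; drop them from Erin, Kira, Omar.
Kira must be 9 (only option left). So Omar can't be 9.
That leaves Omar = 2. Eliminate 2 elsewhere: Grace.
No further eliminations apply; Jack can still be any of 3, 7.

3, 7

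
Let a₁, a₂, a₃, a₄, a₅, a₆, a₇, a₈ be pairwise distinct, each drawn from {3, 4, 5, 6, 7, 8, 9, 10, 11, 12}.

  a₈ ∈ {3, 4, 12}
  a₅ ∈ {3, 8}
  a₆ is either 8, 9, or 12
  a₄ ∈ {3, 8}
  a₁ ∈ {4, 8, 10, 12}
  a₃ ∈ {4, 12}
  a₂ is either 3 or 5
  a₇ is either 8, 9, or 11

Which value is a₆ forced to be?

Among the 8 variables, 5 fits only a₂ (and all 8 values in {3, 4, 5, 8, 9, 10, 11, 12} must be used), so a₂ = 5.
The 7 still-open variables draw from only 7 values {3, 4, 8, 9, 10, 11, 12}, so each is used; only a₁ can be 10, hence a₁ = 10.
The 6 still-open variables together cover exactly {3, 4, 8, 9, 11, 12} — 6 values for 6 variables — and 11 appears only in a₇'s list, so a₇ = 11.
Among the 5 still-open variables, 9 fits only a₆ (and all 5 values in {3, 4, 8, 9, 12} must be used), so a₆ = 9.

9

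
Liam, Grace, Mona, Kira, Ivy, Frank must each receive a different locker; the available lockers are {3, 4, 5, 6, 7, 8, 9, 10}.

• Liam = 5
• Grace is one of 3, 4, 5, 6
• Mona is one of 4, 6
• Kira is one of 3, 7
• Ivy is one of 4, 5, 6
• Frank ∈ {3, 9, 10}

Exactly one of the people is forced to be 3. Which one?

Grace

Liam's domain is down to {5}, so Liam = 5. So Grace, Ivy can't be 5.
The 2 variables Mona and Ivy are confined to {4, 6}, which locks those values in; drop them from Grace.
So 3 goes to Grace.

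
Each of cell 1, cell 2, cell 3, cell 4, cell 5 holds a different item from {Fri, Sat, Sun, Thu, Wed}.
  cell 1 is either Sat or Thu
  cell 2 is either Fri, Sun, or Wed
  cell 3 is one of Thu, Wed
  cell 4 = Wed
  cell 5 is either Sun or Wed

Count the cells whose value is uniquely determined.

cell 4 must be Wed (only option left). Remove Wed from cell 2, cell 3, cell 5.
cell 5 has just one choice, so cell 5 = Sun. Remove Sun from cell 2.
cell 2's domain is down to {Fri}, so cell 2 = Fri.
cell 3 has just one choice, so cell 3 = Thu. So cell 1 can't be Thu.
That leaves cell 1 = Sat.
Every cell is fixed: cell 1=Sat, cell 2=Fri, cell 3=Thu, cell 4=Wed, cell 5=Sun. That makes 5.

5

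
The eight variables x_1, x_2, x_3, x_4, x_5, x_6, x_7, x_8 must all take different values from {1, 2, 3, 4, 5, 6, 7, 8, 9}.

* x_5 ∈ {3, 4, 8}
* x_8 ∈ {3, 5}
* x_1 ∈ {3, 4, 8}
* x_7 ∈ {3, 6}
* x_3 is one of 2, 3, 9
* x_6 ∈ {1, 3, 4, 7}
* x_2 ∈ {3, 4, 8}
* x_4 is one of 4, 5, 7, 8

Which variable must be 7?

x_4

The 3 variables x_1, x_2, x_5 are confined to {3, 4, 8}, which locks those values in; drop them from x_3, x_4, x_6, x_7, x_8.
x_7 must be 6 (only option left).
x_8's domain is down to {5}, so x_8 = 5. Strike 5 from x_4.
So 7 goes to x_4.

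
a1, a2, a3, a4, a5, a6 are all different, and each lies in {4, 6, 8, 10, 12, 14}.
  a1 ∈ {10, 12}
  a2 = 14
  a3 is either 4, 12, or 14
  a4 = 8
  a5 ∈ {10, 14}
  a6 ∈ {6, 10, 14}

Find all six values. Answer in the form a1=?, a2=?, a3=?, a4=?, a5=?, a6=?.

a2 must be 14 (only option left). Strike 14 from a3, a5, a6.
a4's domain is down to {8}, so a4 = 8.
a5's domain is down to {10}, so a5 = 10. So a1, a6 can't be 10.
a6 has just one choice, so a6 = 6.
a1 must be 12 (only option left). Strike 12 from a3.
a3's domain is down to {4}, so a3 = 4.

a1=12, a2=14, a3=4, a4=8, a5=10, a6=6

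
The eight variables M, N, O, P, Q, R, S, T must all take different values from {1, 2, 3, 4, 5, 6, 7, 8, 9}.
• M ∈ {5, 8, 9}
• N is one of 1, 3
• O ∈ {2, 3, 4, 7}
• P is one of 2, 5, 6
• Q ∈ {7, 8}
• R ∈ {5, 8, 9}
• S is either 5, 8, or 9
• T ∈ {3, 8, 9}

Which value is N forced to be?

M, R, S share exactly the 3 values {5, 8, 9}; by pigeonhole those values go to them, so strike 5, 8, 9 from P, Q, T.
That leaves Q = 7. Remove 7 from O.
That leaves T = 3. Strike 3 from N, O.
So N = 1.

1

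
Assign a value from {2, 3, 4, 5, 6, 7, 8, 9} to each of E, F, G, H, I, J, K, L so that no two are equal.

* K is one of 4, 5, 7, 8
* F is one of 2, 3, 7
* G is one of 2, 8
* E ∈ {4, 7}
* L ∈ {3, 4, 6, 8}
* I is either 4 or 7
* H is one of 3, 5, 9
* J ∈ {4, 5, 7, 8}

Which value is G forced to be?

The 8 variables draw from only 8 values {2, 3, 4, 5, 6, 7, 8, 9}, so each is used; only L can be 6, hence L = 6.
The 7 still-open variables draw from only 7 values {2, 3, 4, 5, 7, 8, 9}, so each is used; only H can be 9, hence H = 9.
The 6 still-open variables together cover exactly {2, 3, 4, 5, 7, 8} — 6 values for 6 variables — and 3 appears only in F's list, so F = 3.
Among the 5 still-open variables, 2 fits only G (and all 5 values in {2, 4, 5, 7, 8} must be used), so G = 2.

2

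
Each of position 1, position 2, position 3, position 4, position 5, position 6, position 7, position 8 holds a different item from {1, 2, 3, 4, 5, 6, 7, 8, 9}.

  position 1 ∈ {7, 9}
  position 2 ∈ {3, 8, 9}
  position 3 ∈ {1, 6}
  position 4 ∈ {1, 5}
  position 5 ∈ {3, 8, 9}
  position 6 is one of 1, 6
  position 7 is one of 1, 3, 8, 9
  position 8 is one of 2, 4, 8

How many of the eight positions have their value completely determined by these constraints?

position 3 and position 6 between them cover only {1, 6} — a naked pair. Remove those values from position 4, position 7.
position 4's domain is down to {5}, so position 4 = 5.
position 2, position 5, position 7 share exactly the 3 values {3, 8, 9}; by pigeonhole those values go to them, so strike 3, 8, 9 from position 1, position 8.
That leaves position 1 = 7.
Determined: position 1=7, position 4=5. The other positions each still have more than one consistent value. That makes 2.

2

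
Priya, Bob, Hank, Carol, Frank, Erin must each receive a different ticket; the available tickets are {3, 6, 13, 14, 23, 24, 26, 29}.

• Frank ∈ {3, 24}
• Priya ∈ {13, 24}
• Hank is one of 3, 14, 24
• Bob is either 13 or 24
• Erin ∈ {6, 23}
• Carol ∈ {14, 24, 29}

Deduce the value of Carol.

The 2 variables Priya and Bob are confined to {13, 24}, which locks those values in; drop them from Hank, Carol, Frank.
That leaves Frank = 3. Strike 3 from Hank.
Hank has just one choice, so Hank = 14. Strike 14 from Carol.
So Carol = 29.

29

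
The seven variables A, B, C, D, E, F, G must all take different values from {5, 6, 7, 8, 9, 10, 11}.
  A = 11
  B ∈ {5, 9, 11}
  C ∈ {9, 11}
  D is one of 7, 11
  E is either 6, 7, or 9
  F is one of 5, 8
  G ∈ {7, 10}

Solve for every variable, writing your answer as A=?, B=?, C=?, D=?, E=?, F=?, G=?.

A's domain is down to {11}, so A = 11. Eliminate 11 elsewhere: B, C, D.
That leaves C = 9. So B, E can't be 9.
D's domain is down to {7}, so D = 7. So E, G can't be 7.
E must be 6 (only option left).
G's domain is down to {10}, so G = 10.
B must be 5 (only option left). Eliminate 5 elsewhere: F.
That leaves F = 8.

A=11, B=5, C=9, D=7, E=6, F=8, G=10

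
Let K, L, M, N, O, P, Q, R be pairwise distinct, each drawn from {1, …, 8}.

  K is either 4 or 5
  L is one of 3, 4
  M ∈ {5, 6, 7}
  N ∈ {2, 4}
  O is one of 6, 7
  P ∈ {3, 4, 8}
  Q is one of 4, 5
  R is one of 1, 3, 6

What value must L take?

3

Among the 8 variables, 1 fits only R (and all 8 values in {1, 2, 3, 4, 5, 6, 7, 8} must be used), so R = 1.
The 7 still-open variables together cover exactly {2, 3, 4, 5, 6, 7, 8} — 7 values for 7 variables — and 2 appears only in N's list, so N = 2.
The 6 still-open variables together cover exactly {3, 4, 5, 6, 7, 8} — 6 values for 6 variables — and 8 appears only in P's list, so P = 8.
The 5 still-open variables draw from only 5 values {3, 4, 5, 6, 7}, so each is used; only L can be 3, hence L = 3.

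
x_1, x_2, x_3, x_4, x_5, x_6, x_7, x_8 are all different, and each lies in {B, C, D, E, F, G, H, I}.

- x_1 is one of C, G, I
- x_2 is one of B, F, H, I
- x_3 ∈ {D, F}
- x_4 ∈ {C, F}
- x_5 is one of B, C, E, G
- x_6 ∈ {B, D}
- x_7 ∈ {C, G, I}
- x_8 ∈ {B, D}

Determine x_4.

Among the 8 variables, E fits only x_5 (and all 8 values in {B, C, D, E, F, G, H, I} must be used), so x_5 = E.
Among the 7 still-open variables, H fits only x_2 (and all 7 values in {B, C, D, F, G, H, I} must be used), so x_2 = H.
x_6 and x_8 share exactly the 2 values {B, D}; by pigeonhole those values go to them, so strike B, D from x_3.
x_3 has just one choice, so x_3 = F. So x_4 can't be F.
So x_4 = C.

C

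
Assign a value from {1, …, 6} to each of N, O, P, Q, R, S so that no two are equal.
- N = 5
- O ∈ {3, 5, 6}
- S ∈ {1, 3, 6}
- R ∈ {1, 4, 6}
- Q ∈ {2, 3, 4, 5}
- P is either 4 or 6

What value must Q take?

2

N must be 5 (only option left). Remove 5 from O, Q.
The 5 still-open variables together cover exactly {1, 2, 3, 4, 6} — 5 values for 5 variables — and 2 appears only in Q's list, so Q = 2.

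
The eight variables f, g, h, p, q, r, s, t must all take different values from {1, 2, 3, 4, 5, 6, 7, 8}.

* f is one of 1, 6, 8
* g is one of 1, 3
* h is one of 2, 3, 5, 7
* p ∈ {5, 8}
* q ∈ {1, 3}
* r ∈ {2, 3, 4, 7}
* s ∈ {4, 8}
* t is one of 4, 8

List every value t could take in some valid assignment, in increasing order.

4, 8

The 8 variables draw from only 8 values {1, 2, 3, 4, 5, 6, 7, 8}, so each is used; only f can be 6, hence f = 6.
The 2 variables g and q are confined to {1, 3}, which locks those values in; drop them from h, r.
s and t share exactly the 2 values {4, 8}; by pigeonhole those values go to them, so strike 4, 8 from p, r.
p's domain is down to {5}, so p = 5. Strike 5 from h.
No further eliminations apply; t can still be any of 4, 8.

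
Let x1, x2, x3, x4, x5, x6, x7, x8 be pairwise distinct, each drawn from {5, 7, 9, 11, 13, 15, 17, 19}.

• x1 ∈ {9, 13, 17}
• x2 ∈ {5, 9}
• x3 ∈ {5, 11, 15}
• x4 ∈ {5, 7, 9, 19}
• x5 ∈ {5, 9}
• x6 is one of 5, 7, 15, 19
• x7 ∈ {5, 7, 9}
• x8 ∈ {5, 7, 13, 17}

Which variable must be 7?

x7

The 8 variables draw from only 8 values {5, 7, 9, 11, 13, 15, 17, 19}, so each is used; only x3 can be 11, hence x3 = 11.
The 7 still-open variables draw from only 7 values {5, 7, 9, 13, 15, 17, 19}, so each is used; only x6 can be 15, hence x6 = 15.
Among the 6 still-open variables, 19 fits only x4 (and all 6 values in {5, 7, 9, 13, 17, 19} must be used), so x4 = 19.
x2 and x5 between them cover only {5, 9} — a naked pair. Remove those values from x1, x7, x8.
So 7 goes to x7.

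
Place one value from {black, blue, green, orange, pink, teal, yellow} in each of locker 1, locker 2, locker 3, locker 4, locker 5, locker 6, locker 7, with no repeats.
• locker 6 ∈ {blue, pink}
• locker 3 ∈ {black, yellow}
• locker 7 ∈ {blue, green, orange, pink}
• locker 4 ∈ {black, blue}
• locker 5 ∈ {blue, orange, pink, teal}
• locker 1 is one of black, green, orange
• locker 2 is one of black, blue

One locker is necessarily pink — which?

Among the 7 variables, teal fits only locker 5 (and all 7 values in {black, blue, green, orange, pink, teal, yellow} must be used), so locker 5 = teal.
The 6 still-open variables draw from only 6 values {black, blue, green, orange, pink, yellow}, so each is used; only locker 3 can be yellow, hence locker 3 = yellow.
locker 2 and locker 4 share exactly the 2 values {black, blue}; by pigeonhole those values go to them, so strike black, blue from locker 1, locker 6, locker 7.
So pink goes to locker 6.

locker 6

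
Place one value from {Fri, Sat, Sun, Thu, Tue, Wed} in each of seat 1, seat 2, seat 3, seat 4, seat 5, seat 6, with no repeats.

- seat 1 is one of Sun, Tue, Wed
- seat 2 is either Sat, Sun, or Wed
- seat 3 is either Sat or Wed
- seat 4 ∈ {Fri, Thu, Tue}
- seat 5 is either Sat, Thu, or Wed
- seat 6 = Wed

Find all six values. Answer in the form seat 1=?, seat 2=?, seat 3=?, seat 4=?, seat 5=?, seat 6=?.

seat 6's domain is down to {Wed}, so seat 6 = Wed. Remove Wed from seat 1, seat 2, seat 3, seat 5.
seat 3 must be Sat (only option left). So seat 2, seat 5 can't be Sat.
seat 5 must be Thu (only option left). Remove Thu from seat 4.
seat 2 must be Sun (only option left). Remove Sun from seat 1.
seat 1's domain is down to {Tue}, so seat 1 = Tue. Eliminate Tue elsewhere: seat 4.
seat 4 has just one choice, so seat 4 = Fri.

seat 1=Tue, seat 2=Sun, seat 3=Sat, seat 4=Fri, seat 5=Thu, seat 6=Wed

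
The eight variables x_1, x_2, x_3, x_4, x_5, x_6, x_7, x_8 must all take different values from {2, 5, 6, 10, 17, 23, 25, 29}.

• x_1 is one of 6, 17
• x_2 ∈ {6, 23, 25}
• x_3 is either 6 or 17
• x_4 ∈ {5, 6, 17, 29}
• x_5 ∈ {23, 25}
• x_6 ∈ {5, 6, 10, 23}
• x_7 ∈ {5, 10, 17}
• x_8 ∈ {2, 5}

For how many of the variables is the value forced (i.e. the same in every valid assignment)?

Among the 8 variables, 2 fits only x_8 (and all 8 values in {2, 5, 6, 10, 17, 23, 25, 29} must be used), so x_8 = 2.
The 7 still-open variables together cover exactly {5, 6, 10, 17, 23, 25, 29} — 7 values for 7 variables — and 29 appears only in x_4's list, so x_4 = 29.
The 2 variables x_1 and x_3 are confined to {6, 17}, which locks those values in; drop them from x_2, x_6, x_7.
x_2 and x_5 between them cover only {23, 25} — a naked pair. Remove those values from x_6.
Determined: x_4=29, x_8=2. The other variables each still have more than one consistent value. That makes 2.

2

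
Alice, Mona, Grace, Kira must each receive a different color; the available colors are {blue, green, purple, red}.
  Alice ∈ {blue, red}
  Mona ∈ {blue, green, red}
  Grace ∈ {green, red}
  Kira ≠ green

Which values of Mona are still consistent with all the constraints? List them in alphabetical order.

The 4 variables draw from only 4 values {blue, green, purple, red}, so each is used; only Kira can be purple, hence Kira = purple.
No further eliminations apply; Mona can still be any of blue, green, red.

blue, green, red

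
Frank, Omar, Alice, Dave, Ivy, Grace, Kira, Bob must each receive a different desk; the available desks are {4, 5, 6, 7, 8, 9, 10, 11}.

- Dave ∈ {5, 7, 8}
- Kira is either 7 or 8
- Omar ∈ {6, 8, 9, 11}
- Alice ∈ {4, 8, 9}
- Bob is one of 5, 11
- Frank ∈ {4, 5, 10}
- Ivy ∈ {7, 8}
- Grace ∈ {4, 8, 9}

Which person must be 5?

Among the 8 variables, 6 fits only Omar (and all 8 values in {4, 5, 6, 7, 8, 9, 10, 11} must be used), so Omar = 6.
Among the 7 still-open variables, 10 fits only Frank (and all 7 values in {4, 5, 7, 8, 9, 10, 11} must be used), so Frank = 10.
The 6 still-open variables draw from only 6 values {4, 5, 7, 8, 9, 11}, so each is used; only Bob can be 11, hence Bob = 11.
The 5 still-open variables draw from only 5 values {4, 5, 7, 8, 9}, so each is used; only Dave can be 5, hence Dave = 5.

Dave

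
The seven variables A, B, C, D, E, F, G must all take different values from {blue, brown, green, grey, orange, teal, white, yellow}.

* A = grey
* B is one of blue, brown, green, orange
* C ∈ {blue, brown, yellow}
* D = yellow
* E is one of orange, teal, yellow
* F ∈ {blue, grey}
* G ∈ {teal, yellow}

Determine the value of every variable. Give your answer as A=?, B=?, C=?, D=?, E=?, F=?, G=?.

A=grey, B=green, C=brown, D=yellow, E=orange, F=blue, G=teal

A's domain is down to {grey}, so A = grey. Eliminate grey elsewhere: F.
D must be yellow (only option left). Eliminate yellow elsewhere: C, E, G.
That leaves F = blue. Eliminate blue elsewhere: B, C.
G must be teal (only option left). So E can't be teal.
C has just one choice, so C = brown. Eliminate brown elsewhere: B.
E has just one choice, so E = orange. Eliminate orange elsewhere: B.
B has just one choice, so B = green.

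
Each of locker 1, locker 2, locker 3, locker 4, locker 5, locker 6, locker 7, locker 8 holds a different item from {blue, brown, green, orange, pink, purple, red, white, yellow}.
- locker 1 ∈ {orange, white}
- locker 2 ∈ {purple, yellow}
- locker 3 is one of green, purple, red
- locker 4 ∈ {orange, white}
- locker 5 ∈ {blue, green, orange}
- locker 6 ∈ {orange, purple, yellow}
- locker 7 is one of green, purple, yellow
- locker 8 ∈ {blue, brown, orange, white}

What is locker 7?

green

Among the 8 variables, brown fits only locker 8 (and all 8 values in {blue, brown, green, orange, purple, red, white, yellow} must be used), so locker 8 = brown.
The 7 still-open variables draw from only 7 values {blue, green, orange, purple, red, white, yellow}, so each is used; only locker 5 can be blue, hence locker 5 = blue.
The 6 still-open variables together cover exactly {green, orange, purple, red, white, yellow} — 6 values for 6 variables — and red appears only in locker 3's list, so locker 3 = red.
Among the 5 still-open variables, green fits only locker 7 (and all 5 values in {green, orange, purple, white, yellow} must be used), so locker 7 = green.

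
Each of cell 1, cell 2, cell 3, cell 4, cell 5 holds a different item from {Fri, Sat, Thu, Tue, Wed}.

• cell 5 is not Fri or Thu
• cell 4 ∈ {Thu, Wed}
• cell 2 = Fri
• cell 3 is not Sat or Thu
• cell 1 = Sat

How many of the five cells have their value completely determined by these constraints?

3

cell 1's domain is down to {Sat}, so cell 1 = Sat. Strike Sat from cell 5.
cell 2's domain is down to {Fri}, so cell 2 = Fri. Remove Fri from cell 3.
Among the 3 still-open variables, Thu fits only cell 4 (and all 3 values in {Thu, Tue, Wed} must be used), so cell 4 = Thu.
Determined: cell 1=Sat, cell 2=Fri, cell 4=Thu. The other cells each still have more than one consistent value. That makes 3.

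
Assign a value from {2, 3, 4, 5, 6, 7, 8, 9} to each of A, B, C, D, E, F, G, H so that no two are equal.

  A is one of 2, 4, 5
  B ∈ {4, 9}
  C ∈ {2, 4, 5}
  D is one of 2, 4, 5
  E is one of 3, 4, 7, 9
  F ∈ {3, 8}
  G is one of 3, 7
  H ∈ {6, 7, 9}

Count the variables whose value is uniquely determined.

3

The 8 variables together cover exactly {2, 3, 4, 5, 6, 7, 8, 9} — 8 values for 8 variables — and 6 appears only in H's list, so H = 6.
The 7 still-open variables together cover exactly {2, 3, 4, 5, 7, 8, 9} — 7 values for 7 variables — and 8 appears only in F's list, so F = 8.
A, C, D between them cover only {2, 4, 5} — a naked triple. Remove those values from B, E.
B must be 9 (only option left). So E can't be 9.
Determined: B=9, F=8, H=6. The other variables each still have more than one consistent value. That makes 3.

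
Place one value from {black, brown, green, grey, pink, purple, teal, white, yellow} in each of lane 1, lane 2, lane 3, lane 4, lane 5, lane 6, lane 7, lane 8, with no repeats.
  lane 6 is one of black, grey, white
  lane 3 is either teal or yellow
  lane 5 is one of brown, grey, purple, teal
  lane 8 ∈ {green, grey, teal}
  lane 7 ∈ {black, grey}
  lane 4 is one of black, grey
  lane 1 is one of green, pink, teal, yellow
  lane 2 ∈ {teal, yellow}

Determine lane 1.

pink

lane 2 and lane 3 share exactly the 2 values {teal, yellow}; by pigeonhole those values go to them, so strike teal, yellow from lane 1, lane 5, lane 8.
lane 4 and lane 7 between them cover only {black, grey} — a naked pair. Remove those values from lane 5, lane 6, lane 8.
lane 6's domain is down to {white}, so lane 6 = white.
lane 8's domain is down to {green}, so lane 8 = green. Eliminate green elsewhere: lane 1.
So lane 1 = pink.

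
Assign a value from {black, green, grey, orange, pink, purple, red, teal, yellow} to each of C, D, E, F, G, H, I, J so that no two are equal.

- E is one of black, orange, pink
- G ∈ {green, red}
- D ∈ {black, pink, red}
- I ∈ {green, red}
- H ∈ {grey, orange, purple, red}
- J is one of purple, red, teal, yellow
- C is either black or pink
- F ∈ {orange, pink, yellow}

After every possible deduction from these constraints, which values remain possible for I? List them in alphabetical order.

G and I share exactly the 2 values {green, red}; by pigeonhole those values go to them, so strike green, red from D, H, J.
C and D share exactly the 2 values {black, pink}; by pigeonhole those values go to them, so strike black, pink from E, F.
That leaves E = orange. So F, H can't be orange.
F has just one choice, so F = yellow. So J can't be yellow.
No further eliminations apply; I can still be any of green, red.

green, red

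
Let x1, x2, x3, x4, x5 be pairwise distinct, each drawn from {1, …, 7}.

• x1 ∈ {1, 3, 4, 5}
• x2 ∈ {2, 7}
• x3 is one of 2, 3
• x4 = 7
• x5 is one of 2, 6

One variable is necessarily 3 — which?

x3

x4 has just one choice, so x4 = 7. Strike 7 from x2.
x2's domain is down to {2}, so x2 = 2. So x3, x5 can't be 2.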